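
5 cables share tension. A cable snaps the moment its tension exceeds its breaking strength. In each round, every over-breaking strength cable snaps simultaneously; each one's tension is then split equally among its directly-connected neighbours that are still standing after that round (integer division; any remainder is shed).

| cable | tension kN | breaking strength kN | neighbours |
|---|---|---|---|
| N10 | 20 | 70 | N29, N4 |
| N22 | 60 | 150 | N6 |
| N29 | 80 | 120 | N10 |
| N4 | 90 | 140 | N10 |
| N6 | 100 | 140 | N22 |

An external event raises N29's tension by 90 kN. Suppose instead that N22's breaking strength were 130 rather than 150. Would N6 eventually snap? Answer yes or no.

no

With N22's breaking strength at 130:
Round 1 — N29 at 170 > 120. N29 snaps.
  N29 sheds 170 kN to N10: 170 each.
    N10: 20+170 = 190 > 70
Round 2 — N10 snaps.
  N10 sheds 190 kN to N4: 190 each.
    N4: 90+190 = 280 > 140
Round 3 — N4 snaps.
  N4 sheds 280 kN: no online neighbours, lost.
No further breaks.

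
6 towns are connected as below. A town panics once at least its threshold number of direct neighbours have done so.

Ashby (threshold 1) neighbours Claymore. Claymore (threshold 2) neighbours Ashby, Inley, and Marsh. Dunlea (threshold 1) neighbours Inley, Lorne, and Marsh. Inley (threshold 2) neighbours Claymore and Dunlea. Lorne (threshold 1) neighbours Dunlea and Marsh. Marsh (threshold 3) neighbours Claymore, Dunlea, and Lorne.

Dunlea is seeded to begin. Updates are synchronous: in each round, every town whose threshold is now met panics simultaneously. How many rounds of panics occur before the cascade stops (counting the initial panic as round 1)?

Round 1 — Dunlea panics (initial).
Round 2 — checking thresholds:
  Inley: 1 of 2 neighbours < 2, below threshold.
  Lorne: 1 of 2 neighbours ≥ 1, panics.
  Marsh: 1 of 3 neighbours < 3, below threshold.
Round 3 — no new panics; cascade stops.

2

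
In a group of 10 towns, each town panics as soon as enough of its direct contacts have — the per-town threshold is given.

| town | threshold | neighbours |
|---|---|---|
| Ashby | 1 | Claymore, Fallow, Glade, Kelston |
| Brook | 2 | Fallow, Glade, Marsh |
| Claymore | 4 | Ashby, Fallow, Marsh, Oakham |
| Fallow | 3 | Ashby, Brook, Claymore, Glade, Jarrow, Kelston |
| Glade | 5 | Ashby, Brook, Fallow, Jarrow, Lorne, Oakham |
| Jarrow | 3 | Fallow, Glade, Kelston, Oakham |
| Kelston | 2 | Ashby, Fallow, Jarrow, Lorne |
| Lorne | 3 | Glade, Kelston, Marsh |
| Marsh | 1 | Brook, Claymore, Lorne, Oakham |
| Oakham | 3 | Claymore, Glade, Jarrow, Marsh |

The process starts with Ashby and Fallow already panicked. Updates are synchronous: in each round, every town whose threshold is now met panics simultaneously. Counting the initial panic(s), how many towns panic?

Round 1 — Ashby, Fallow panic (initial).
Round 2 — checking thresholds:
  Brook: 1 of 3 neighbours < 2, below threshold.
  Claymore: 2 of 4 neighbours < 4, below threshold.
  Glade: 2 of 6 neighbours < 5, below threshold.
  Jarrow: 1 of 4 neighbours < 3, below threshold.
  Kelston: 2 of 4 neighbours ≥ 2, panics.
Round 3 — no new panics; cascade stops.

3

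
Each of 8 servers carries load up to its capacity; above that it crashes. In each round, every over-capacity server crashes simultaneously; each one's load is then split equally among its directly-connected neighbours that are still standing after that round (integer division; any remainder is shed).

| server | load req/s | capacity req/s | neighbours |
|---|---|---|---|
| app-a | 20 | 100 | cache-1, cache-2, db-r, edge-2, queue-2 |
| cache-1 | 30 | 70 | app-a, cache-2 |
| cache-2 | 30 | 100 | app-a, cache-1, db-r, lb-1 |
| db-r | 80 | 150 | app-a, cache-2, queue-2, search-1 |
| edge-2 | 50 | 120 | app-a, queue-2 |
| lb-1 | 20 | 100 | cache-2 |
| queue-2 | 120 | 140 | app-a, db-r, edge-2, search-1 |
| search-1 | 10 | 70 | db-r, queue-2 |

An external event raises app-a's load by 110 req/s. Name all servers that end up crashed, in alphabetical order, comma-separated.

Round 1 — app-a at 130 > 100. app-a crashes.
  app-a sheds 130 req/s to cache-1, cache-2, db-r, edge-2, queue-2: 26 each.
    cache-1: 30+26 = 56 ≤ 70
    cache-2: 30+26 = 56 ≤ 100
    db-r: 80+26 = 106 ≤ 150
    edge-2: 50+26 = 76 ≤ 120
    queue-2: 120+26 = 146 > 140
Round 2 — queue-2 crashes.
  queue-2 sheds 146 req/s to db-r, edge-2, search-1: 48 each (2 lost).
    db-r: 106+48 = 154 > 150
    edge-2: 76+48 = 124 > 120
    search-1: 10+48 = 58 ≤ 70
Round 3 — db-r, edge-2 crash.
  db-r sheds 154 req/s to cache-2, search-1: 77 each.
    cache-2: 56+77 = 133 > 100
    search-1: 58+77 = 135 > 70
  edge-2 sheds 124 req/s: no online neighbours, lost.
Round 4 — cache-2, search-1 crash.
  cache-2 sheds 133 req/s to cache-1, lb-1: 66 each (1 lost).
    cache-1: 56+66 = 122 > 70
    lb-1: 20+66 = 86 ≤ 100
  search-1 sheds 135 req/s: no online neighbours, lost.
Round 5 — cache-1 crashes.
  cache-1 sheds 122 req/s: no online neighbours, lost.
No further crashes.

app-a, cache-1, cache-2, db-r, edge-2, queue-2, search-1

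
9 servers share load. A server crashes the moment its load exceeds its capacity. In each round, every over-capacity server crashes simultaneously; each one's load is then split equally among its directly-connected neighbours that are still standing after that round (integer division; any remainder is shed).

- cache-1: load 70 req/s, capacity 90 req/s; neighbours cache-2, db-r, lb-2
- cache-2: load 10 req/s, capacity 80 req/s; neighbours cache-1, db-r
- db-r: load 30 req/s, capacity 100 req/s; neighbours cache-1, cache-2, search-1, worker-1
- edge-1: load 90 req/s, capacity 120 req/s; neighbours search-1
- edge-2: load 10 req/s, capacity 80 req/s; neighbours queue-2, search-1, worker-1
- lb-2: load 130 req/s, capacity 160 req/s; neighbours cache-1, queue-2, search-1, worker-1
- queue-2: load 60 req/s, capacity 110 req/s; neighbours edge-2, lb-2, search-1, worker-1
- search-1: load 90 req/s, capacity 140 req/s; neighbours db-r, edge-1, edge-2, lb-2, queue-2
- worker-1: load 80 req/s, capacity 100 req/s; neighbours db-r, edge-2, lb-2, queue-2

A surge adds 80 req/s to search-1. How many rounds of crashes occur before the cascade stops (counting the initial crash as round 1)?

5

Round 1 — search-1 at 170 > 140. search-1 crashes.
  search-1 sheds 170 req/s to db-r, edge-1, edge-2, lb-2, queue-2: 34 each.
    db-r: 30+34 = 64 ≤ 100
    edge-1: 90+34 = 124 > 120
    edge-2: 10+34 = 44 ≤ 80
    lb-2: 130+34 = 164 > 160
    queue-2: 60+34 = 94 ≤ 110
Round 2 — edge-1, lb-2 crash.
  edge-1 sheds 124 req/s: no online neighbours, lost.
  lb-2 sheds 164 req/s to cache-1, queue-2, worker-1: 54 each (2 lost).
    cache-1: 70+54 = 124 > 90
    queue-2: 94+54 = 148 > 110
    worker-1: 80+54 = 134 > 100
Round 3 — cache-1, queue-2, worker-1 crash.
  cache-1 sheds 124 req/s to cache-2, db-r: 62 each.
    cache-2: 10+62 = 72 ≤ 80
    db-r: 64+62 = 126 > 100
  queue-2 sheds 148 req/s to edge-2: 148 each.
    edge-2: 44+148 = 192 > 80
  worker-1 sheds 134 req/s to db-r, edge-2: 67 each.
    db-r: 126+67 = 193 > 100
    edge-2: 192+67 = 259 > 80
Round 4 — db-r, edge-2 crash.
  db-r sheds 193 req/s to cache-2: 193 each.
    cache-2: 72+193 = 265 > 80
  edge-2 sheds 259 req/s: no online neighbours, lost.
Round 5 — cache-2 crashes.
  cache-2 sheds 265 req/s: no online neighbours, lost.
No further crashes.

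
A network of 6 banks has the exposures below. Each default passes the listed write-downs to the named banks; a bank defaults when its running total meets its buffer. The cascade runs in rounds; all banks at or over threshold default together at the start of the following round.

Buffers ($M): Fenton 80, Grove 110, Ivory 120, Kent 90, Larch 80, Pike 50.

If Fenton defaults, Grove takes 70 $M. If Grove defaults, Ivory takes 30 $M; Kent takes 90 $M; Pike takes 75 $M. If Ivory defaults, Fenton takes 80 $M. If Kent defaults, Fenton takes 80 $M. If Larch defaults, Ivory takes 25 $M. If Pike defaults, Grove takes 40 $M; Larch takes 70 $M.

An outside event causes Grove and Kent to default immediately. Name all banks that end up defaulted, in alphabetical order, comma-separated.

Round 1 — Grove, Kent default (initial).
  Fenton: +80 → 80 ≥ 80
  Ivory: +30 → 30 < 120
  Pike: +75 → 75 ≥ 50
Round 2 — Fenton, Pike default.
  Larch: +70 → 70 < 80
No further defaults.

Fenton, Grove, Kent, Pike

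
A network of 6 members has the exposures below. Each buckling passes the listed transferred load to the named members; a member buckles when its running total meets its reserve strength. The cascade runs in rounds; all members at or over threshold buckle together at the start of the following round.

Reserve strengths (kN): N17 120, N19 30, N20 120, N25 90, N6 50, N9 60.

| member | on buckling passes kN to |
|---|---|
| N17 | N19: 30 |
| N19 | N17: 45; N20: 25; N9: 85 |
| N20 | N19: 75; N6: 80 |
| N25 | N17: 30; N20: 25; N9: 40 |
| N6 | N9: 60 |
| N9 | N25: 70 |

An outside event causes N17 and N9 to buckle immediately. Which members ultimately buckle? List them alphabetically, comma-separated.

Round 1 — N17, N9 buckle (initial).
  N19: +30 → 30 ≥ 30
  N25: +70 → 70 < 90
Round 2 — N19 buckles.
  N20: +25 → 25 < 120
No further bucklings.

N17, N19, N9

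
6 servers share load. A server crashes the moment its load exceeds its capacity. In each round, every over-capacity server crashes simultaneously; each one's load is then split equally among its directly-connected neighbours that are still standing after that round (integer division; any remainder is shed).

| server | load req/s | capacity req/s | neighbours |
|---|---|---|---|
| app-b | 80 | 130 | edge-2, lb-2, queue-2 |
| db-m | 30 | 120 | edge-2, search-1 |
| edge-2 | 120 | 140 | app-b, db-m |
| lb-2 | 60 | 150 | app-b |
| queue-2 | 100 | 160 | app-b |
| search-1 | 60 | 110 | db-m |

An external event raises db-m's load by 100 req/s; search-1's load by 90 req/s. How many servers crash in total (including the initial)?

Round 1 — db-m at 130 > 120; search-1 at 150 > 110. db-m, search-1 crash.
  db-m sheds 130 req/s to edge-2: 130 each.
    edge-2: 120+130 = 250 > 140
  search-1 sheds 150 req/s: no online neighbours, lost.
Round 2 — edge-2 crashes.
  edge-2 sheds 250 req/s to app-b: 250 each.
    app-b: 80+250 = 330 > 130
Round 3 — app-b crashes.
  app-b sheds 330 req/s to lb-2, queue-2: 165 each.
    lb-2: 60+165 = 225 > 150
    queue-2: 100+165 = 265 > 160
Round 4 — lb-2, queue-2 crash.
  lb-2 sheds 225 req/s: no online neighbours, lost.
  queue-2 sheds 265 req/s: no online neighbours, lost.
No further crashes.

6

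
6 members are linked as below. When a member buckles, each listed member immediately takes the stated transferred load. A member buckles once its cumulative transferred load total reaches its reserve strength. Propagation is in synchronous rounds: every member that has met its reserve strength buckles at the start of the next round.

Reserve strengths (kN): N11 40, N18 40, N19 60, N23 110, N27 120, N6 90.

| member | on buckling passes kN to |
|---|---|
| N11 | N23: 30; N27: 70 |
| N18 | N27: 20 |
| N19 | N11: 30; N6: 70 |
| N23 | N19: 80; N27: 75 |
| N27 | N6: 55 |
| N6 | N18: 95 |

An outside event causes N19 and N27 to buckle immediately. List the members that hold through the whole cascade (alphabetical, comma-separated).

N11, N23

Round 1 — N19, N27 buckle (initial).
  N11: +30 → 30 < 40
  N6: +70+55 → 125 ≥ 90
Round 2 — N6 buckles.
  N18: +95 → 95 ≥ 40
Round 3 — N18 buckles.
No further bucklings.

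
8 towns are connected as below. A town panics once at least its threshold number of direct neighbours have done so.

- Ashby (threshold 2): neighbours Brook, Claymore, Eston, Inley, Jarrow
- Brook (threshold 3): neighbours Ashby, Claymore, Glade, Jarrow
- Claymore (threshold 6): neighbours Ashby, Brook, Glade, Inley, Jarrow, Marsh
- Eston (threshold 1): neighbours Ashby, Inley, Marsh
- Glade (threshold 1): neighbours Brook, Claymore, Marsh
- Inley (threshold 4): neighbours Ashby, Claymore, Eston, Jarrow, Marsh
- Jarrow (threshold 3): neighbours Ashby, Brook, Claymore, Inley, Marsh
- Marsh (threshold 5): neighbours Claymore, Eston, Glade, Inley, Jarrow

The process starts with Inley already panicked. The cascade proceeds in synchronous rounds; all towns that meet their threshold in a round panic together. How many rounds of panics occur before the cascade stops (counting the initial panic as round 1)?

Round 1 — Inley panics (initial).
Round 2 — checking thresholds:
  Ashby: 1 of 5 neighbours < 2, not yet.
  Claymore: 1 of 6 neighbours < 6, not yet.
  Eston: 1 of 3 neighbours ≥ 1, panics.
  Jarrow: 1 of 5 neighbours < 3, not yet.
  Marsh: 1 of 5 neighbours < 5, not yet.
Round 3 — checking thresholds:
  Ashby: 2 of 5 neighbours ≥ 2, panics.
  Claymore: 1 of 6 neighbours < 6, not yet.
  Jarrow: 1 of 5 neighbours < 3, not yet.
  Marsh: 2 of 5 neighbours < 5, not yet.
Round 4 — no new panics; cascade stops.

3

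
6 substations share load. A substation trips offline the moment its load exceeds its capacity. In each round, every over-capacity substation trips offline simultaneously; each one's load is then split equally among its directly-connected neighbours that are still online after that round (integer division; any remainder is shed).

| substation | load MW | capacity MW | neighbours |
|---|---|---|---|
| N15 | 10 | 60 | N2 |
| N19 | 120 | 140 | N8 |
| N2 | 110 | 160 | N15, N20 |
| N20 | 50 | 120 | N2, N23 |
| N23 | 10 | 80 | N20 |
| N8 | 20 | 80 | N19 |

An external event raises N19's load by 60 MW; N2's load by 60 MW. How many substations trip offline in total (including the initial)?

6

Round 1 — N19 at 180 > 140; N2 at 170 > 160. N19, N2 trip offline.
  N19 sheds 180 MW to N8: 180 each.
    N8: 20+180 = 200 > 80
  N2 sheds 170 MW to N15, N20: 85 each.
    N15: 10+85 = 95 > 60
    N20: 50+85 = 135 > 120
Round 2 — N15, N20, N8 trip offline.
  N15 sheds 95 MW: no online neighbours, lost.
  N20 sheds 135 MW to N23: 135 each.
    N23: 10+135 = 145 > 80
  N8 sheds 200 MW: no online neighbours, lost.
Round 3 — N23 trips offline.
  N23 sheds 145 MW: no online neighbours, lost.
No further trips.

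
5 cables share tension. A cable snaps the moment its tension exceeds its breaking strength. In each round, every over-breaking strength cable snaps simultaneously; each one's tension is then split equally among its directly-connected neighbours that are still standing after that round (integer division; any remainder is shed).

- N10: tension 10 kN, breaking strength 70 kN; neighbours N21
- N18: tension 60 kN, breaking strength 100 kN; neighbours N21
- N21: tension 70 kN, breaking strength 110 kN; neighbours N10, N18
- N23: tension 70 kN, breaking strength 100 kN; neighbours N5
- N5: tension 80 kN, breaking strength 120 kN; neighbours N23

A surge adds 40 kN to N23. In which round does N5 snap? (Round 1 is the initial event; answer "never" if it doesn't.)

Round 1 — N23 at 110 > 100. N23 snaps.
  N23 sheds 110 kN to N5: 110 each.
    N5: 80+110 = 190 > 120
Round 2 — N5 snaps.
  N5 sheds 190 kN: no online neighbours, lost.
No further breaks.

2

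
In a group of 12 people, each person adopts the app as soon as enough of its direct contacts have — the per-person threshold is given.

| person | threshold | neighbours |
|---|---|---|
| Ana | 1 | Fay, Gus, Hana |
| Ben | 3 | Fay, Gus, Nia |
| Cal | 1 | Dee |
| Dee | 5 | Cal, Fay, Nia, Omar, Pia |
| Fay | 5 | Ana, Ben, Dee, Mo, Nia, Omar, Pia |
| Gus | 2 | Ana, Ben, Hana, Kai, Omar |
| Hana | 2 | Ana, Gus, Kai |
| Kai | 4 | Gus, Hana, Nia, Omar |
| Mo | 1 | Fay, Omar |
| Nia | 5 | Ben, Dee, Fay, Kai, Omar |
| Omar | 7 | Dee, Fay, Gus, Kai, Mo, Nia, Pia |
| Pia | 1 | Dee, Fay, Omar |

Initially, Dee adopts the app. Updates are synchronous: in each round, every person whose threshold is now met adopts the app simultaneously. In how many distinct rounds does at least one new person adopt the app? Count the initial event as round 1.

Round 1 — Dee adopts the app (initial).
Round 2 — checking thresholds:
  Cal: 1 of 1 neighbours ≥ 1, adopts the app.
  Fay: 1 of 7 neighbours < 5, not yet.
  Nia: 1 of 5 neighbours < 5, not yet.
  Omar: 1 of 7 neighbours < 7, not yet.
  Pia: 1 of 3 neighbours ≥ 1, adopts the app.
Round 3 — no new adoptions; cascade stops.

2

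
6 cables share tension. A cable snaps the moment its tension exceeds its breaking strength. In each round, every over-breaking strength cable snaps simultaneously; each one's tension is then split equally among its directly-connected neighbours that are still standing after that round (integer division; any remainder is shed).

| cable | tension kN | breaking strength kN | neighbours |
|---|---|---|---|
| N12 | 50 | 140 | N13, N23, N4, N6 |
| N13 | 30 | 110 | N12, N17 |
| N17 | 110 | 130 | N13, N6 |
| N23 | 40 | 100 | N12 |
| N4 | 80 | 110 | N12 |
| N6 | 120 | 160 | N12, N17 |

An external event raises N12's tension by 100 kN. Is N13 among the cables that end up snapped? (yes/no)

Round 1 — N12 at 150 > 140. N12 snaps.
  N12 sheds 150 kN to N13, N23, N4, N6: 37 each (2 lost).
    N13: 30+37 = 67 ≤ 110
    N23: 40+37 = 77 ≤ 100
    N4: 80+37 = 117 > 110
    N6: 120+37 = 157 ≤ 160
Round 2 — N4 snaps.
  N4 sheds 117 kN: no online neighbours, lost.
No further breaks.

no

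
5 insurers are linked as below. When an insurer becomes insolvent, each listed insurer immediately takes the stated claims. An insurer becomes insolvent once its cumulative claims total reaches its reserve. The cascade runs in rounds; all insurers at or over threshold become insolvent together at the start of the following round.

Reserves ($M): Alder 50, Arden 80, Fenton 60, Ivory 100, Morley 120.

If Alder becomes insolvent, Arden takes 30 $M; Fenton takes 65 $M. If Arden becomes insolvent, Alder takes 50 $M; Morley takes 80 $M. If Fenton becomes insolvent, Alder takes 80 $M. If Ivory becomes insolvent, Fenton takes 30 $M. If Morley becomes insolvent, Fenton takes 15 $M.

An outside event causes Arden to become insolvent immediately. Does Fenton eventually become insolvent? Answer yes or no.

Round 1 — Arden becomes insolvent (initial).
  Alder: +50 → 50 ≥ 50
  Morley: +80 → 80 < 120
Round 2 — Alder becomes insolvent.
  Fenton: +65 → 65 ≥ 60
Round 3 — Fenton becomes insolvent.
No further insolvencies.

yes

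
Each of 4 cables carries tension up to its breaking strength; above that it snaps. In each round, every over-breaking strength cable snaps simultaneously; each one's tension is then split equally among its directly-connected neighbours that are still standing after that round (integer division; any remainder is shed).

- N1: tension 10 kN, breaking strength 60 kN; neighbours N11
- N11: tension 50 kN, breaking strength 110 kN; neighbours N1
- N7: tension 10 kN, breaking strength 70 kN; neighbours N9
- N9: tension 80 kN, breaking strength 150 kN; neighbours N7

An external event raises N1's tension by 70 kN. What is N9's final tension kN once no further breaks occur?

80

Round 1 — N1 at 80 > 60. N1 snaps.
  N1 sheds 80 kN to N11: 80 each.
    N11: 50+80 = 130 > 110
Round 2 — N11 snaps.
  N11 sheds 130 kN: no online neighbours, lost.
No further breaks.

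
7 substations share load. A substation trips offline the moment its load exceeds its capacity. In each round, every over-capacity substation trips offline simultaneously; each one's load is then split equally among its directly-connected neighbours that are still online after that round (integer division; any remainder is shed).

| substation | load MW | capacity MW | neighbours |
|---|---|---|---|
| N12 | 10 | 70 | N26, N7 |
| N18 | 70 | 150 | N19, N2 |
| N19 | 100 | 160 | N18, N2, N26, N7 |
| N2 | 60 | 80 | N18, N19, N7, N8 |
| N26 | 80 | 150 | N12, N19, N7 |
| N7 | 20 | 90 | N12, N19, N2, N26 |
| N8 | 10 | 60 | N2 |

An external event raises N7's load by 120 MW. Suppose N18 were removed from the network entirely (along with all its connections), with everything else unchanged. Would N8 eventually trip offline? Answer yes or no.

With N18 removed:
Round 1 — N7 at 140 > 90. N7 trips offline.
  N7 sheds 140 MW to N12, N19, N2, N26: 35 each.
    N12: 10+35 = 45 ≤ 70
    N19: 100+35 = 135 ≤ 160
    N2: 60+35 = 95 > 80
    N26: 80+35 = 115 ≤ 150
Round 2 — N2 trips offline.
  N2 sheds 95 MW to N19, N8: 47 each (1 lost).
    N19: 135+47 = 182 > 160
    N8: 10+47 = 57 ≤ 60
Round 3 — N19 trips offline.
  N19 sheds 182 MW to N26: 182 each.
    N26: 115+182 = 297 > 150
Round 4 — N26 trips offline.
  N26 sheds 297 MW to N12: 297 each.
    N12: 45+297 = 342 > 70
Round 5 — N12 trips offline.
  N12 sheds 342 MW: no online neighbours, lost.
No further trips.

no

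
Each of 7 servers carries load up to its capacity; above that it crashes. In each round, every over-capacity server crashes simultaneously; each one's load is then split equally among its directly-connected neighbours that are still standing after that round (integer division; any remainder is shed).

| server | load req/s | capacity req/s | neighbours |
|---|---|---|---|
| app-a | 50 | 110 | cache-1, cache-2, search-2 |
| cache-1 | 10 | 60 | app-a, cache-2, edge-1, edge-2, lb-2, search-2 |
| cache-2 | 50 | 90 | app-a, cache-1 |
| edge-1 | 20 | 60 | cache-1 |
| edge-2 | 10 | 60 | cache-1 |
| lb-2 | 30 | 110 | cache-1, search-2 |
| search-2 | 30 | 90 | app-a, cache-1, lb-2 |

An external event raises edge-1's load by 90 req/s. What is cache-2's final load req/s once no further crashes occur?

Round 1 — edge-1 at 110 > 60. edge-1 crashes.
  edge-1 sheds 110 req/s to cache-1: 110 each.
    cache-1: 10+110 = 120 > 60
Round 2 — cache-1 crashes.
  cache-1 sheds 120 req/s to app-a, cache-2, edge-2, lb-2, search-2: 24 each.
    app-a: 50+24 = 74 ≤ 110
    cache-2: 50+24 = 74 ≤ 90
    edge-2: 10+24 = 34 ≤ 60
    lb-2: 30+24 = 54 ≤ 110
    search-2: 30+24 = 54 ≤ 90
No further crashes.

74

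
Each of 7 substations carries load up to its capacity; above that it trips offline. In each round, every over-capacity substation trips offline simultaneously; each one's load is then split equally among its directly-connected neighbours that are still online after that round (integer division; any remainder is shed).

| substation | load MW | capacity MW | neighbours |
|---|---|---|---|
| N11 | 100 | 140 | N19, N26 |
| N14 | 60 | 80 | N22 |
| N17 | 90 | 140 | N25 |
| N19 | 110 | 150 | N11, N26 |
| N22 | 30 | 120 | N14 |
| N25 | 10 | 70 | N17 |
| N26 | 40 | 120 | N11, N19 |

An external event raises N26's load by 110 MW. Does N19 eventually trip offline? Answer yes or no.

Round 1 — N26 at 150 > 120. N26 trips offline.
  N26 sheds 150 MW to N11, N19: 75 each.
    N11: 100+75 = 175 > 140
    N19: 110+75 = 185 > 150
Round 2 — N11, N19 trip offline.
  N11 sheds 175 MW: no online neighbours, lost.
  N19 sheds 185 MW: no online neighbours, lost.
No further trips.

yes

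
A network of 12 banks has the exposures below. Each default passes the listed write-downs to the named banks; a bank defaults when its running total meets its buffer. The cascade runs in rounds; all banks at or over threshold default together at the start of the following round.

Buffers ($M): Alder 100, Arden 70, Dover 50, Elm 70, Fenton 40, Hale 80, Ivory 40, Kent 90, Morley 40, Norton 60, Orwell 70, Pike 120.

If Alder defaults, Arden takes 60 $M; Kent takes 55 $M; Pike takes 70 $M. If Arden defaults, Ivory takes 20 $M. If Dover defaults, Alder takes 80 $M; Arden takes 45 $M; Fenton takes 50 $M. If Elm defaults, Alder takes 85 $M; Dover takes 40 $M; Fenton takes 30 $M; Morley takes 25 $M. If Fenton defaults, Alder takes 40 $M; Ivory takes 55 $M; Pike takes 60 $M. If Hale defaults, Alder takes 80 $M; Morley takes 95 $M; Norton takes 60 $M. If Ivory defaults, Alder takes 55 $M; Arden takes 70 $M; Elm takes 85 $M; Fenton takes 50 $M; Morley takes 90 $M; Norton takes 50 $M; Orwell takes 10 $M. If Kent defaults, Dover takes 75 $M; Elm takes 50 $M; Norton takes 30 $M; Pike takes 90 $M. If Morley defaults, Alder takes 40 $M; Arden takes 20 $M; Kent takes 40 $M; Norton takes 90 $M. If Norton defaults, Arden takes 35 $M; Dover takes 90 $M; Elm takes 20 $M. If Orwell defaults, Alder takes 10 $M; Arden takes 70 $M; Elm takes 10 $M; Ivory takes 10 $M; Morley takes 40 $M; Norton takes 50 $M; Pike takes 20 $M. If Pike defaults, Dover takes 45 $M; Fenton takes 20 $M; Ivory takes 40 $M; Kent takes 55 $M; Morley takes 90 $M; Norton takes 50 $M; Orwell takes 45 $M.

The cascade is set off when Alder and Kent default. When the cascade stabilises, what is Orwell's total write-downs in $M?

Round 1 — Alder, Kent default (initial).
  Arden: +60 → 60 < 70
  Dover: +75 → 75 ≥ 50
  Elm: +50 → 50 < 70
  Norton: +30 → 30 < 60
  Pike: +70+90 → 160 ≥ 120
Round 2 — Dover, Pike default.
  Arden: +45 → 105 ≥ 70
  Fenton: +50+20 → 70 ≥ 40
  Ivory: +40 → 40 ≥ 40
  Morley: +90 → 90 ≥ 40
  Norton: +50 → 80 ≥ 60
  Orwell: +45 → 45 < 70
Round 3 — Arden, Fenton, Ivory, Morley, Norton default.
  Elm: +85+20 → 155 ≥ 70
  Orwell: +10 → 55 < 70
Round 4 — Elm defaults.
No further defaults.

55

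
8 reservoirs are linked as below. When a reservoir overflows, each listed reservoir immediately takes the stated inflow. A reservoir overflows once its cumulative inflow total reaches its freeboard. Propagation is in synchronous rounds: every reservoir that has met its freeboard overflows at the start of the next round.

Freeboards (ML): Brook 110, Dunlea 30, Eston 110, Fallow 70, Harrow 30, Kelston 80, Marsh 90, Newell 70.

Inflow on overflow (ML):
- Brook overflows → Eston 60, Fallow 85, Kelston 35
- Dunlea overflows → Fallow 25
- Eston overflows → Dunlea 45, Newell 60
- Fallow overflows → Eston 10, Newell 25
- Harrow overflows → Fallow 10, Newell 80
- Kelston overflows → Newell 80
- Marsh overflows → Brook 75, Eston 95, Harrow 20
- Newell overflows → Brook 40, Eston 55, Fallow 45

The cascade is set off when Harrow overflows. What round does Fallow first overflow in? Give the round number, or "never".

Round 1 — Harrow overflows (initial).
  Fallow: +10 → 10 < 70
  Newell: +80 → 80 ≥ 70
Round 2 — Newell overflows.
  Brook: +40 → 40 < 110
  Eston: +55 → 55 < 110
  Fallow: +45 → 55 < 70
No further overflows.

never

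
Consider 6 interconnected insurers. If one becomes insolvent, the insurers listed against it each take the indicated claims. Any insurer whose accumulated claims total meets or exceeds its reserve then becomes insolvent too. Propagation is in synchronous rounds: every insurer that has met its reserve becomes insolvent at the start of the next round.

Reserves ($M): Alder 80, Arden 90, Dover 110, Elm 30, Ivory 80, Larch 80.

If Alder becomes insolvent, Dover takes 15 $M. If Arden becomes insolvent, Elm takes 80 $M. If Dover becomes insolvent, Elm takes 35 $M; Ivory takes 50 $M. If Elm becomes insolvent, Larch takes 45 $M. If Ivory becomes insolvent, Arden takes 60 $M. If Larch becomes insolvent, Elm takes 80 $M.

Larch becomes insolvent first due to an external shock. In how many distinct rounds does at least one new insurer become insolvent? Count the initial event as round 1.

Round 1 — Larch becomes insolvent (initial).
  Elm: +80 → 80 ≥ 30
Round 2 — Elm becomes insolvent.
No further insolvencies.

2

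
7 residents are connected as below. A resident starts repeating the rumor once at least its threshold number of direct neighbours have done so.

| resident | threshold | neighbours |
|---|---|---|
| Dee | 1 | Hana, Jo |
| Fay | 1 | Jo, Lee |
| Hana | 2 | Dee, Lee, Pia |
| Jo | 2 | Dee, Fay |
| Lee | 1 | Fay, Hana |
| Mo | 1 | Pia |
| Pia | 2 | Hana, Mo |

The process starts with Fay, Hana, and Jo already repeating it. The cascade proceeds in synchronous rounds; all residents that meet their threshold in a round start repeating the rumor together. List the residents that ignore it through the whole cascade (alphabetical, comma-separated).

Round 1 — Fay, Hana, Jo start repeating the rumor (initial).
Round 2 — checking thresholds:
  Dee: 2 of 2 neighbours ≥ 1, starts repeating the rumor.
  Lee: 2 of 2 neighbours ≥ 1, starts repeating the rumor.
  Pia: 1 of 2 neighbours < 2, holds.
Round 3 — no new spreads; cascade stops.

Mo, Pia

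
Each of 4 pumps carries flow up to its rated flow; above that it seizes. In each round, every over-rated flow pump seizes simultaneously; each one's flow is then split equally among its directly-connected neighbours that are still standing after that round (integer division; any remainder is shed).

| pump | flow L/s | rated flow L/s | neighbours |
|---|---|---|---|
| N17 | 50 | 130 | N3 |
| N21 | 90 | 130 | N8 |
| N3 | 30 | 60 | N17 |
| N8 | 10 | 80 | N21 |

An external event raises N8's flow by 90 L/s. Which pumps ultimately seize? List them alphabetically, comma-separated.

N21, N8

Round 1 — N8 at 100 > 80. N8 seizes.
  N8 sheds 100 L/s to N21: 100 each.
    N21: 90+100 = 190 > 130
Round 2 — N21 seizes.
  N21 sheds 190 L/s: no online neighbours, lost.
No further seizures.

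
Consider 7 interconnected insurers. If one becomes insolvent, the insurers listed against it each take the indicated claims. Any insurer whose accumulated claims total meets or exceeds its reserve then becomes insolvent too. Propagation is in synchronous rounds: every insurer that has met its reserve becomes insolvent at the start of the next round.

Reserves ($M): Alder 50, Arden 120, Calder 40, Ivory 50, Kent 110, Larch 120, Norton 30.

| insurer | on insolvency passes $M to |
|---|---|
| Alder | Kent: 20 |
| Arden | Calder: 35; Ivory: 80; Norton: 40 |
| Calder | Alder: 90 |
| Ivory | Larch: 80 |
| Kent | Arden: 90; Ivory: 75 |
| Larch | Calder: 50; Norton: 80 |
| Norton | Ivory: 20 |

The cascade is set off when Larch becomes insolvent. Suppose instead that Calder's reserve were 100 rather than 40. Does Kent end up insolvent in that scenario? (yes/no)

With Calder's reserve at 100:
Round 1 — Larch becomes insolvent (initial).
  Calder: +50 → 50 < 100
  Norton: +80 → 80 ≥ 30
Round 2 — Norton becomes insolvent.
  Ivory: +20 → 20 < 50
No further insolvencies.

no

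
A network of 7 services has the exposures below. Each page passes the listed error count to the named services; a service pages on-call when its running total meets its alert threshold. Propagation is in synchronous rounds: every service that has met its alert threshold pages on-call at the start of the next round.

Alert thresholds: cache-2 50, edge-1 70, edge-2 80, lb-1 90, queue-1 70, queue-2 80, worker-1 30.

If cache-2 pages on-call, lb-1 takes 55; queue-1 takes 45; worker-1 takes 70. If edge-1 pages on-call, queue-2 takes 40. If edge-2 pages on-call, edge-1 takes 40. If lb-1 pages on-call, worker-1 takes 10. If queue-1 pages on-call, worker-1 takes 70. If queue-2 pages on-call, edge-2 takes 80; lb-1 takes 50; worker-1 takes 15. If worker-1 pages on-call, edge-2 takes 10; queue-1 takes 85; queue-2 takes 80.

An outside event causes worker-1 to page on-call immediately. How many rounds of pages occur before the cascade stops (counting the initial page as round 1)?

Round 1 — worker-1 pages on-call (initial).
  edge-2: +10 → 10 < 80
  queue-1: +85 → 85 ≥ 70
  queue-2: +80 → 80 ≥ 80
Round 2 — queue-1, queue-2 page on-call.
  edge-2: +80 → 90 ≥ 80
  lb-1: +50 → 50 < 90
Round 3 — edge-2 pages on-call.
  edge-1: +40 → 40 < 70
No further pages.

3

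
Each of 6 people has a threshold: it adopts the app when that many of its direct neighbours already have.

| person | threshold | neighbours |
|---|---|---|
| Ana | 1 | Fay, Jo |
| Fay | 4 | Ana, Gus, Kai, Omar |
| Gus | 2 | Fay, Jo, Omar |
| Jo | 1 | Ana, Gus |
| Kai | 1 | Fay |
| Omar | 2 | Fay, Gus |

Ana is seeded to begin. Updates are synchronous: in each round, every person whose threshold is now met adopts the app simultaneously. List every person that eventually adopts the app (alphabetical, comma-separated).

Ana, Jo

Round 1 — Ana adopts the app (initial).
Round 2 — checking thresholds:
  Fay: 1 of 4 neighbours < 4, not yet.
  Jo: 1 of 2 neighbours ≥ 1, adopts the app.
Round 3 — no new adoptions; cascade stops.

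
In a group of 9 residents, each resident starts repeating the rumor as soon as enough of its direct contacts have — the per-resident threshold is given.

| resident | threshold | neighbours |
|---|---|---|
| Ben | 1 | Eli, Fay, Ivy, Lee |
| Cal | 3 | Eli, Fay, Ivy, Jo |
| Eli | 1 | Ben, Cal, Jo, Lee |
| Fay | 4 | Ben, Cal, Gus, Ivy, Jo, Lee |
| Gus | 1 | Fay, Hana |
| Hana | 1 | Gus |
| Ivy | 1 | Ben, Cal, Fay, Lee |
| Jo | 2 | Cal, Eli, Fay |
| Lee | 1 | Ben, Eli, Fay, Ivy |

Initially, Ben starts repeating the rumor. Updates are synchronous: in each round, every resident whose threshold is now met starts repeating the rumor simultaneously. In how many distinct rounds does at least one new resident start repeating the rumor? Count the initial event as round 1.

2

Round 1 — Ben starts repeating the rumor (initial).
Round 2 — checking thresholds:
  Eli: 1 of 4 neighbours ≥ 1, starts repeating the rumor.
  Fay: 1 of 6 neighbours < 4, holds.
  Ivy: 1 of 4 neighbours ≥ 1, starts repeating the rumor.
  Lee: 1 of 4 neighbours ≥ 1, starts repeating the rumor.
Round 3 — no new spreads; cascade stops.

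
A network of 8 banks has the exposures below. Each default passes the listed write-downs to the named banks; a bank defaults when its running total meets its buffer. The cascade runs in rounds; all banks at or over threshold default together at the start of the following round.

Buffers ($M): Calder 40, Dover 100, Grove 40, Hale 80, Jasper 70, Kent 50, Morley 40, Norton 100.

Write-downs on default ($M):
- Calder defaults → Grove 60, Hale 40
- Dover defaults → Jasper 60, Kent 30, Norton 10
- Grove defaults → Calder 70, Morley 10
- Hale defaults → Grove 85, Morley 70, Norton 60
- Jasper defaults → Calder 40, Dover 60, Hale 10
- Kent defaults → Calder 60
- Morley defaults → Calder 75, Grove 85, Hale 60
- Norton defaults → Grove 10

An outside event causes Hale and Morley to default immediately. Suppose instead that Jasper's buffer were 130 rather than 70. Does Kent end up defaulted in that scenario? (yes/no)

With Jasper's buffer at 130:
Round 1 — Hale, Morley default (initial).
  Calder: +75 → 75 ≥ 40
  Grove: +85+85 → 170 ≥ 40
  Norton: +60 → 60 < 100
Round 2 — Calder, Grove default.
No further defaults.

no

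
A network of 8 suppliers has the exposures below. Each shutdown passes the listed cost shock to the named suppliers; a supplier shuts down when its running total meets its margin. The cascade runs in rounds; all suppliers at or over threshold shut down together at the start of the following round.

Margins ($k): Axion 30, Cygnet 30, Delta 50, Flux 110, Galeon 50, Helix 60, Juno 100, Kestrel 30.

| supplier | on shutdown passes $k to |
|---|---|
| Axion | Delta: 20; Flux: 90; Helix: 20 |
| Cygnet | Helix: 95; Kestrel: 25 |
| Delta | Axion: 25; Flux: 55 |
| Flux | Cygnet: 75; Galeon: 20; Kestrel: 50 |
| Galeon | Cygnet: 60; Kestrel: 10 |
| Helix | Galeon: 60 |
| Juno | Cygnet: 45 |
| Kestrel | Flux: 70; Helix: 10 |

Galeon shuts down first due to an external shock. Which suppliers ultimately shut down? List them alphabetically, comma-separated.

Round 1 — Galeon shuts down (initial).
  Cygnet: +60 → 60 ≥ 30
  Kestrel: +10 → 10 < 30
Round 2 — Cygnet shuts down.
  Helix: +95 → 95 ≥ 60
  Kestrel: +25 → 35 ≥ 30
Round 3 — Helix, Kestrel shut down.
  Flux: +70 → 70 < 110
No further shutdowns.

Cygnet, Galeon, Helix, Kestrel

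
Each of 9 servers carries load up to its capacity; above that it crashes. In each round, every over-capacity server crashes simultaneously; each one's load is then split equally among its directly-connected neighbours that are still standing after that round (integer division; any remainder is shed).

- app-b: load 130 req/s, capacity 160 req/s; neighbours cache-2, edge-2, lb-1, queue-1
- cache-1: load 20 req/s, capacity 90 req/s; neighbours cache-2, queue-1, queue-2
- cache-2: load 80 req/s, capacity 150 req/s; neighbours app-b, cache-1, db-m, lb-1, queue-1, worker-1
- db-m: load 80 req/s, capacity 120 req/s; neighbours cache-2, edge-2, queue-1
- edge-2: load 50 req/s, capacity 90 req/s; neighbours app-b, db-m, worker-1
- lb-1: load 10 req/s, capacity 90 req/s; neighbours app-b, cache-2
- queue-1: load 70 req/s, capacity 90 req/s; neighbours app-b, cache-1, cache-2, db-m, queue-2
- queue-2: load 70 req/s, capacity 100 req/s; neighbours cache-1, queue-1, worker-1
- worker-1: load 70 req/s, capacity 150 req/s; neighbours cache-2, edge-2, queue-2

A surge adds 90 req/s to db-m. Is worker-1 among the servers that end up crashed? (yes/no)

Round 1 — db-m at 170 > 120. db-m crashes.
  db-m sheds 170 req/s to cache-2, edge-2, queue-1: 56 each (2 lost).
    cache-2: 80+56 = 136 ≤ 150
    edge-2: 50+56 = 106 > 90
    queue-1: 70+56 = 126 > 90
Round 2 — edge-2, queue-1 crash.
  edge-2 sheds 106 req/s to app-b, worker-1: 53 each.
    app-b: 130+53 = 183 > 160
    worker-1: 70+53 = 123 ≤ 150
  queue-1 sheds 126 req/s to app-b, cache-1, cache-2, queue-2: 31 each (2 lost).
    app-b: 183+31 = 214 > 160
    cache-1: 20+31 = 51 ≤ 90
    cache-2: 136+31 = 167 > 150
    queue-2: 70+31 = 101 > 100
Round 3 — app-b, cache-2, queue-2 crash.
  app-b sheds 214 req/s to lb-1: 214 each.
    lb-1: 10+214 = 224 > 90
  cache-2 sheds 167 req/s to cache-1, lb-1, worker-1: 55 each (2 lost).
    cache-1: 51+55 = 106 > 90
    lb-1: 224+55 = 279 > 90
    worker-1: 123+55 = 178 > 150
  queue-2 sheds 101 req/s to cache-1, worker-1: 50 each (1 lost).
    cache-1: 106+50 = 156 > 90
    worker-1: 178+50 = 228 > 150
Round 4 — cache-1, lb-1, worker-1 crash.
  cache-1 sheds 156 req/s: no online neighbours, lost.
  lb-1 sheds 279 req/s: no online neighbours, lost.
  worker-1 sheds 228 req/s: no online neighbours, lost.
No further crashes.

yes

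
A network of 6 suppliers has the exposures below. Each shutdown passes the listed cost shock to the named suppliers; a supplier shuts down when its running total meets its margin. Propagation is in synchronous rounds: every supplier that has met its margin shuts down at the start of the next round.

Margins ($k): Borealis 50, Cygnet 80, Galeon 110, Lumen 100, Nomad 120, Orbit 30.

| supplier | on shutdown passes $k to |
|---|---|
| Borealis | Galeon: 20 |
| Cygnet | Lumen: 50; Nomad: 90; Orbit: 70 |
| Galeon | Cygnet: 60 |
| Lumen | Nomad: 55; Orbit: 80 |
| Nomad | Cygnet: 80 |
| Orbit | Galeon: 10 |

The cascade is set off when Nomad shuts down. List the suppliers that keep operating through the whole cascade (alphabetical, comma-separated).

Round 1 — Nomad shuts down (initial).
  Cygnet: +80 → 80 ≥ 80
Round 2 — Cygnet shuts down.
  Lumen: +50 → 50 < 100
  Orbit: +70 → 70 ≥ 30
Round 3 — Orbit shuts down.
  Galeon: +10 → 10 < 110
No further shutdowns.

Borealis, Galeon, Lumen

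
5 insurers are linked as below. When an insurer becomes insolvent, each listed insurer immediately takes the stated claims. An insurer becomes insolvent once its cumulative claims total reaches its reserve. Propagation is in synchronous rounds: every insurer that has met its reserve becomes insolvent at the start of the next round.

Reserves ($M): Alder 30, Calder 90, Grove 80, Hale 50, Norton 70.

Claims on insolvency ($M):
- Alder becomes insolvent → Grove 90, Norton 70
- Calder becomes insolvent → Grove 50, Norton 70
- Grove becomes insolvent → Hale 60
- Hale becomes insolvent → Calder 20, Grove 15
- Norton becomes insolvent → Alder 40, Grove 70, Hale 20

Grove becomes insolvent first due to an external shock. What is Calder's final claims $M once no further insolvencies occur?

Round 1 — Grove becomes insolvent (initial).
  Hale: +60 → 60 ≥ 50
Round 2 — Hale becomes insolvent.
  Calder: +20 → 20 < 90
No further insolvencies.

20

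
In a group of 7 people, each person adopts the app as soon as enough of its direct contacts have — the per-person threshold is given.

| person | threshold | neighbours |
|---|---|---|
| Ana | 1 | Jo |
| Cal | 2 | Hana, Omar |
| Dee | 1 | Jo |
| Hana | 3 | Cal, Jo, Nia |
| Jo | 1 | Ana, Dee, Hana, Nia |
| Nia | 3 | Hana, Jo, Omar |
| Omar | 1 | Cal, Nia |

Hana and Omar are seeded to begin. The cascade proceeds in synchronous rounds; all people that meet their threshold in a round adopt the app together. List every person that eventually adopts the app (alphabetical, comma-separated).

Ana, Cal, Dee, Hana, Jo, Nia, Omar

Round 1 — Hana, Omar adopt the app (initial).
Round 2 — checking thresholds:
  Cal: 2 of 2 neighbours ≥ 2, adopts the app.
  Jo: 1 of 4 neighbours ≥ 1, adopts the app.
  Nia: 2 of 3 neighbours < 3, not yet.
Round 3 — checking thresholds:
  Ana: 1 of 1 neighbours ≥ 1, adopts the app.
  Dee: 1 of 1 neighbours ≥ 1, adopts the app.
  Nia: 3 of 3 neighbours ≥ 3, adopts the app.
Round 4 — no new adoptions; cascade stops.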